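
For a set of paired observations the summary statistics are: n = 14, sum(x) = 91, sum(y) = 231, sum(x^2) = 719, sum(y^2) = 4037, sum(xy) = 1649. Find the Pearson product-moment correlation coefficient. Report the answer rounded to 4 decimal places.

0.8699

Numerator: nΣxy − (Σx)(Σy) = 14·1649 − (91)(231) = 2065
Denominator: √[(nΣx²−(Σx)²)(nΣy²−(Σy)²)]
  nΣx²−(Σx)² = 14·719 − 8281 = 1785;  nΣy²−(Σy)² = 14·4037 − 53361 = 3157
  √(1785·3157) = √5635245 = 2373.8671
r = 2065 / 2373.8671 = 0.8699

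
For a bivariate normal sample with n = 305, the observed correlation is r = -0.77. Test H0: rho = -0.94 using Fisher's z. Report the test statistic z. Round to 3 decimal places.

Fisher z: atanh(-0.77) = -1.020328, atanh(-0.94) = -1.738049
z = (z_r − z_0)·√(n−3) = (-1.020328 − (-1.738049))·√302 = 0.717721 · 17.378147 = 12.473

12.473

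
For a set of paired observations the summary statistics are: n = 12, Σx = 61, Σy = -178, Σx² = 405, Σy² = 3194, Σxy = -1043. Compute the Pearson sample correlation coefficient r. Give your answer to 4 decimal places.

-0.6027

Numerator: nΣxy − (Σx)(Σy) = 12·(-1043) − (61)(-178) = -1658
Denominator: √[(nΣx²−(Σx)²)(nΣy²−(Σy)²)]
  nΣx²−(Σx)² = 12·405 − 3721 = 1139;  nΣy²−(Σy)² = 12·3194 − 31684 = 6644
  √(1139·6644) = √7567516 = 2750.9118
r = -1658 / 2750.9118 = -0.6027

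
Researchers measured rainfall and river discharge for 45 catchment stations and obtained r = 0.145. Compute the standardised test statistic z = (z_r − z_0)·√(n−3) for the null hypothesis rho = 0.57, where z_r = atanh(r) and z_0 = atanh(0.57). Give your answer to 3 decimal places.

-3.250

z_r = atanh(0.145) = 0.146029,  z_0 = atanh(0.57) = 0.647523
SE = 1/√(n−3) = 1/√42 = 0.154303
z = (z_r − z_0)/SE = (0.146029 − 0.647523) / 0.154303 = -0.501494 / 0.154303 = -3.250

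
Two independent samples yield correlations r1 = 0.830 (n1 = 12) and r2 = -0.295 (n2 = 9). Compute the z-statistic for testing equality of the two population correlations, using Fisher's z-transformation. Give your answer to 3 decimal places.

2.831

Fisher z-transforms: z1 = atanh(0.830) = 1.188136, z2 = atanh(-0.295) = -0.304034; difference d = 1.492170
Var(d) = 1/9 + 1/6 = 0.1111111 + 0.1666667 = 0.2777778
z = d/√Var(d) = 1.492170 / √0.2777778 = 1.492170 / 0.527046 = 2.831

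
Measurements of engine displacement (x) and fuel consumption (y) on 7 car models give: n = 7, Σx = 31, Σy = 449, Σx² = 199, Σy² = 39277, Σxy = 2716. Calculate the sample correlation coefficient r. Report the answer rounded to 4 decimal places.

Numerator: nΣxy − (Σx)(Σy) = 7·2716 − (31)(449) = 5093
Denominator: √[(nΣx²−(Σx)²)(nΣy²−(Σy)²)]
  nΣx²−(Σx)² = 7·199 − 961 = 432;  nΣy²−(Σy)² = 7·39277 − 201601 = 73338
  √(432·73338) = √31682016 = 5628.6780
r = 5093 / 5628.6780 = 0.9048

0.9048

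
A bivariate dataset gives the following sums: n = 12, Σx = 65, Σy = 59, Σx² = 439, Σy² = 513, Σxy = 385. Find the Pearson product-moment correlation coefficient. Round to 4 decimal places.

S_xy = nΣxy − ΣxΣy = 12·385 − 65·59 = 4620 − 3835 = 785
S_xx = nΣx² − (Σx)² = 12·439 − 65² = 5268 − 4225 = 1043
S_yy = nΣy² − (Σy)² = 12·513 − 59² = 6156 − 3481 = 2675
r = S_xy / √(S_xx·S_yy) = 785 / √(1043·2675) = 785 / √2790025 = 785 / 1670.3368 = 0.4700

0.4700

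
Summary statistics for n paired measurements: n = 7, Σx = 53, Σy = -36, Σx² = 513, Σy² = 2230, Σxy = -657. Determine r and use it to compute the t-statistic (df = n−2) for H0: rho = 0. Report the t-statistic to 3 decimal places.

S_xy = nΣxy − ΣxΣy = 7·(-657) − 53·(-36) = -4599 − (-1908) = -2691
S_xx = nΣx² − (Σx)² = 7·513 − 53² = 3591 − 2809 = 782
S_yy = nΣy² − (Σy)² = 7·2230 − (-36)² = 15610 − 1296 = 14314
r = S_xy / √(S_xx·S_yy) = -2691 / √(782·14314) = -2691 / √11193548 = -2691 / 3345.6760 = -0.8043
t = r·√(n−2)/√(1−r²) = -0.8043·√5 / √(1−0.646898) = -1.798469 / 0.594224 = -3.027

-3.027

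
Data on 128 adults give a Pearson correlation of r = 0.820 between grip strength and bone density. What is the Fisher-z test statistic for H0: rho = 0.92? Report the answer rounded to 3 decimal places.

Fisher z: atanh(0.820) = 1.156817, atanh(0.92) = 1.589027
z = (z_r − z_0)·√(n−3) = (1.156817 − 1.589027)·√125 = -0.432210 · 11.180340 = -4.832

-4.832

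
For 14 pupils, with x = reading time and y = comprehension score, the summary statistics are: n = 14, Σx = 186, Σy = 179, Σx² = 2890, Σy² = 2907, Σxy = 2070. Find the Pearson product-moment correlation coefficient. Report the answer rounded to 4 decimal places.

-0.6055

S_xy = nΣxy − ΣxΣy = 14·2070 − 186·179 = 28980 − 33294 = -4314
S_xx = nΣx² − (Σx)² = 14·2890 − 186² = 40460 − 34596 = 5864
S_yy = nΣy² − (Σy)² = 14·2907 − 179² = 40698 − 32041 = 8657
r = S_xy / √(S_xx·S_yy) = -4314 / √(5864·8657) = -4314 / √50764648 = -4314 / 7124.9314 = -0.6055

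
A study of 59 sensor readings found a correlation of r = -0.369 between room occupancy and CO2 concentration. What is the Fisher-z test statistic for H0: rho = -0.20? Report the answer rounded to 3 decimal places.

Fisher z: atanh(-0.369) = -0.387265, atanh(-0.20) = -0.202733
z = (z_r − z_0)·√(n−3) = (-0.387265 − (-0.202733))·√56 = -0.184532 · 7.483315 = -1.381

-1.381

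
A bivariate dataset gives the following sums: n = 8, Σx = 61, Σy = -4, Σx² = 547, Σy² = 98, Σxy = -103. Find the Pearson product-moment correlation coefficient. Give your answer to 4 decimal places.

-0.8178

S_xy = nΣxy − ΣxΣy = 8·(-103) − 61·(-4) = -824 − (-244) = -580
S_xx = nΣx² − (Σx)² = 8·547 − 61² = 4376 − 3721 = 655
S_yy = nΣy² − (Σy)² = 8·98 − (-4)² = 784 − 16 = 768
r = S_xy / √(S_xx·S_yy) = -580 / √(655·768) = -580 / √503040 = -580 / 709.2531 = -0.8178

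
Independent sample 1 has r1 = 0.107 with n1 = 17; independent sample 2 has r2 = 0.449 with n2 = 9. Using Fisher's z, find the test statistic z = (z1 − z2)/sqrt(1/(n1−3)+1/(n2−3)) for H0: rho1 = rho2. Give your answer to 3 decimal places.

-0.771

Fisher z-transforms: z1 = atanh(0.107) = 0.107411, z2 = atanh(0.449) = 0.483447; difference d = -0.376036
Var(d) = 1/14 + 1/6 = 0.0714286 + 0.1666667 = 0.2380953
z = d/√Var(d) = -0.376036 / √0.2380953 = -0.376036 / 0.487950 = -0.771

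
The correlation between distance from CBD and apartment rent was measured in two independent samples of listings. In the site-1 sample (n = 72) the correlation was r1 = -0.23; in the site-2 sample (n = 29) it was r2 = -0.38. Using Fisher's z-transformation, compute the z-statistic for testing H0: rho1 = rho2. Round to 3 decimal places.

Fisher z-transforms: z1 = atanh(-0.23) = -0.234189, z2 = atanh(-0.38) = -0.400060; difference d = 0.165871
Var(d) = 1/69 + 1/26 = 0.0144928 + 0.0384615 = 0.0529543
z = d/√Var(d) = 0.165871 / √0.0529543 = 0.165871 / 0.230118 = 0.721

0.721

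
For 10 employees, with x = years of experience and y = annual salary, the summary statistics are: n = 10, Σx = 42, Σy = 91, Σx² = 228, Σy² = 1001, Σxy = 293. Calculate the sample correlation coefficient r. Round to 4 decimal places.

-0.9444

Numerator: nΣxy − (Σx)(Σy) = 10·293 − (42)(91) = -892
Denominator: √[(nΣx²−(Σx)²)(nΣy²−(Σy)²)]
  nΣx²−(Σx)² = 10·228 − 1764 = 516;  nΣy²−(Σy)² = 10·1001 − 8281 = 1729
  √(516·1729) = √892164 = 944.5443
r = -892 / 944.5443 = -0.9444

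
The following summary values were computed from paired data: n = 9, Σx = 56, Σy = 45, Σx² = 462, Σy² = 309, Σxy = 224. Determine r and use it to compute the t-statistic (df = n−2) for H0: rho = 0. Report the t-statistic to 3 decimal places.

S_xy = nΣxy − ΣxΣy = 9·224 − 56·45 = 2016 − 2520 = -504
S_xx = nΣx² − (Σx)² = 9·462 − 56² = 4158 − 3136 = 1022
S_yy = nΣy² − (Σy)² = 9·309 − 45² = 2781 − 2025 = 756
r = S_xy / √(S_xx·S_yy) = -504 / √(1022·756) = -504 / √772632 = -504 / 878.9949 = -0.5734
t = r·√(n−2)/√(1−r²) = -0.5734·√7 / √(1−0.328788) = -1.517074 / 0.819275 = -1.852

-1.852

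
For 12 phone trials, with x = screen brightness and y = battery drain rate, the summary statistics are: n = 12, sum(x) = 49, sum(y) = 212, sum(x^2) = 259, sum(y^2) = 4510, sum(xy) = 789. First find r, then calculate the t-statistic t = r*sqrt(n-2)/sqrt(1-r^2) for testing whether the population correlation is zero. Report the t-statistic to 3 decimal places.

Numerator: nΣxy − (Σx)(Σy) = 12·789 − (49)(212) = -920
Denominator: √[(nΣx²−(Σx)²)(nΣy²−(Σy)²)]
  nΣx²−(Σx)² = 12·259 − 2401 = 707;  nΣy²−(Σy)² = 12·4510 − 44944 = 9176
  √(707·9176) = √6487432 = 2547.0438
r = -920 / 2547.0438 = -0.3612
t = r·√(n−2)/√(1−r²) = -0.3612·√10 / √(1−0.130465) = -1.142215 / 0.932489 = -1.225

-1.225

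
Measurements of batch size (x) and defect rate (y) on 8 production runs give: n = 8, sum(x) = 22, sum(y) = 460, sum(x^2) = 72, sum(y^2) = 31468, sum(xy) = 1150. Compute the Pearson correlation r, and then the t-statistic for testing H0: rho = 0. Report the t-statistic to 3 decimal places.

-1.336

Numerator: nΣxy − (Σx)(Σy) = 8·1150 − (22)(460) = -920
Denominator: √[(nΣx²−(Σx)²)(nΣy²−(Σy)²)]
  nΣx²−(Σx)² = 8·72 − 484 = 92;  nΣy²−(Σy)² = 8·31468 − 211600 = 40144
  √(92·40144) = √3693248 = 1921.7825
r = -920 / 1921.7825 = -0.4787
t = r·√(n−2)/√(1−r²) = -0.4787·√6 / √(1−0.229154) = -1.172571 / 0.877978 = -1.336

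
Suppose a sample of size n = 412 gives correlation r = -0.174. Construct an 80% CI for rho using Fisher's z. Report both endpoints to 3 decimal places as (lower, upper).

Fisher z: z_r = atanh(r) = ½·ln((1+(-0.174))/(1−(-0.174))) = -0.175789
SE(z) = 1/√(n−3) = 1/√409 = 0.049447
80% ⇒ z* = 1.282; margin = 1.282·0.049447 = 0.063391
CI on z-scale: (-0.239180, -0.112398)
Back-transform: tanh(-0.239180) = -0.234721, tanh(-0.112398) = -0.111927

(-0.235, -0.112)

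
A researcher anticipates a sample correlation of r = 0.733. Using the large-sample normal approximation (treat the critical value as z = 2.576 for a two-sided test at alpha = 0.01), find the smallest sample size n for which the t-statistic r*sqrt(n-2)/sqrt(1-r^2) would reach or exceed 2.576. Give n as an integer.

r√(n−2)/√(1−r²) ≥ 2.576  ⇔  n−2 ≥ (2.576)²·(1−r²)/r²
(1−r²)/r² = (1−0.537289)/0.537289 = 0.8612
n ≥ 2 + 6.635776·0.8612 = 2 + 5.7147 = 7.7147
⌈7.7147⌉ = 8

8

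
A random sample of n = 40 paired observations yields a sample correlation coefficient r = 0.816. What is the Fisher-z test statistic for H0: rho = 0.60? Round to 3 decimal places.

2.747

z_r = atanh(0.816) = 1.144728,  z_0 = atanh(0.60) = 0.693147
SE = 1/√(n−3) = 1/√37 = 0.164399
z = (z_r − z_0)/SE = (1.144728 − 0.693147) / 0.164399 = 0.451581 / 0.164399 = 2.747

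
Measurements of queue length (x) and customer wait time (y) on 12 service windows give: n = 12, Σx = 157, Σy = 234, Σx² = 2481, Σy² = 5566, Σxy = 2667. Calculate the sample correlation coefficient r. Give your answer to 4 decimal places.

Numerator: nΣxy − (Σx)(Σy) = 12·2667 − (157)(234) = -4734
Denominator: √[(nΣx²−(Σx)²)(nΣy²−(Σy)²)]
  nΣx²−(Σx)² = 12·2481 − 24649 = 5123;  nΣy²−(Σy)² = 12·5566 − 54756 = 12036
  √(5123·12036) = √61660428 = 7852.4154
r = -4734 / 7852.4154 = -0.6029

-0.6029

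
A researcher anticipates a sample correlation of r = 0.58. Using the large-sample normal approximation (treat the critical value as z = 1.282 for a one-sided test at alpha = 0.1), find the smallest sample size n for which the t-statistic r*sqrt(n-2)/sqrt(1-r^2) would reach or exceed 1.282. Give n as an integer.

Need r·√(n−2)/√(1−r²) ≥ 1.282
√(n−2) ≥ 1.282·√(1−0.3364) / 0.58 = 1.282·0.814616 / 0.58 = 1.8006
n−2 ≥ 3.2422  ⇒  n ≥ 5.2422
Smallest integer n = 6

6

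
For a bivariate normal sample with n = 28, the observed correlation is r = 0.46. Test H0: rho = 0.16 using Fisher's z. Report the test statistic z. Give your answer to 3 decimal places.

1.680

z_r = atanh(0.46) = 0.497311,  z_0 = atanh(0.16) = 0.161387
SE = 1/√(n−3) = 1/√25 = 0.200000
z = (z_r − z_0)/SE = (0.497311 − 0.161387) / 0.200000 = 0.335924 / 0.200000 = 1.680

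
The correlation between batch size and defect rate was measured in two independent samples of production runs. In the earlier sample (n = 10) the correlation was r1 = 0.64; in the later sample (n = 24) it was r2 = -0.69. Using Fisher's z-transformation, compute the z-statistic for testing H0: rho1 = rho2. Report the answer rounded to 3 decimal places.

3.680

Fisher z-transforms: z1 = atanh(0.64) = 0.758174, z2 = atanh(-0.69) = -0.847956; difference d = 1.606130
Var(d) = 1/7 + 1/21 = 0.1428571 + 0.0476190 = 0.1904761
z = d/√Var(d) = 1.606130 / √0.1904761 = 1.606130 / 0.436436 = 3.680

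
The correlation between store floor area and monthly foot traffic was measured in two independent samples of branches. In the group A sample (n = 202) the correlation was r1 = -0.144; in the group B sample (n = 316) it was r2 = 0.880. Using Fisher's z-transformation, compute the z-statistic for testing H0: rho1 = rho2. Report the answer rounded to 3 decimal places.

Fisher z-transforms: z1 = atanh(-0.144) = -0.145008, z2 = atanh(0.880) = 1.375768; difference d = -1.520776
Var(d) = 1/199 + 1/313 = 0.0050251 + 0.0031949 = 0.0082200
z = d/√Var(d) = -1.520776 / √0.0082200 = -1.520776 / 0.090664 = -16.774

-16.774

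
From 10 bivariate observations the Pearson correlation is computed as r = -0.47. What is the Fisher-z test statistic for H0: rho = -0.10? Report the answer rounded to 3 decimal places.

-1.084

z_r = atanh(-0.47) = -0.510070,  z_0 = atanh(-0.10) = -0.100335
SE = 1/√(n−3) = 1/√7 = 0.377964
z = (z_r − z_0)/SE = (-0.510070 − (-0.100335)) / 0.377964 = -0.409735 / 0.377964 = -1.084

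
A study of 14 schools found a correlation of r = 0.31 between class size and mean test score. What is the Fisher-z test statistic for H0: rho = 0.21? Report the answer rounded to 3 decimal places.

0.356

z_r = atanh(0.31) = 0.320545,  z_0 = atanh(0.21) = 0.213171
SE = 1/√(n−3) = 1/√11 = 0.301511
z = (z_r − z_0)/SE = (0.320545 − 0.213171) / 0.301511 = 0.107374 / 0.301511 = 0.356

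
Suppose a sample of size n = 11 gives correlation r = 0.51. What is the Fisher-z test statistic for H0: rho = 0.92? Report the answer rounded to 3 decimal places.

-2.903

z_r = atanh(0.51) = 0.562730,  z_0 = atanh(0.92) = 1.589027
SE = 1/√(n−3) = 1/√8 = 0.353553
z = (z_r − z_0)/SE = (0.562730 − 1.589027) / 0.353553 = -1.026297 / 0.353553 = -2.903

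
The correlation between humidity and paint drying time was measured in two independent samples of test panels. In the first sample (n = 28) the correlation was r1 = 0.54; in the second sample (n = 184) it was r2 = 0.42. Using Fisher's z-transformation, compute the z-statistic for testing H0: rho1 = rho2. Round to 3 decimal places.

0.733

Fisher z-transforms: z1 = atanh(0.54) = 0.604156, z2 = atanh(0.42) = 0.447692; difference d = 0.156464
Var(d) = 1/25 + 1/181 = 0.0400000 + 0.0055249 = 0.0455249
z = d/√Var(d) = 0.156464 / √0.0455249 = 0.156464 / 0.213366 = 0.733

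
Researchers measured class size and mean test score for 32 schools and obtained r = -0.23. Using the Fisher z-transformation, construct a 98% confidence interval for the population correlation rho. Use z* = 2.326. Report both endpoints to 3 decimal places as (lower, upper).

(-0.582, 0.195)

z_r = atanh(-0.23) = -0.234189;  SE = 1/√(n−3) = 1/√29 = 0.185695
z-limits: -0.234189 ± 2.326·0.185695 = -0.234189 ± 0.431927 = [-0.666116, 0.197738]
ρ-limits: (tanh -0.666116, tanh 0.197738) = (-0.582, 0.195)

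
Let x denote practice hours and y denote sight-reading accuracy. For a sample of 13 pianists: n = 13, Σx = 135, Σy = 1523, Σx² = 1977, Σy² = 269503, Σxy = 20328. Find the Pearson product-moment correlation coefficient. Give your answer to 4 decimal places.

Numerator: nΣxy − (Σx)(Σy) = 13·20328 − (135)(1523) = 58659
Denominator: √[(nΣx²−(Σx)²)(nΣy²−(Σy)²)]
  nΣx²−(Σx)² = 13·1977 − 18225 = 7476;  nΣy²−(Σy)² = 13·269503 − 2319529 = 1184010
  √(7476·1184010) = √8851658760 = 94083.2544
r = 58659 / 94083.2544 = 0.6235

0.6235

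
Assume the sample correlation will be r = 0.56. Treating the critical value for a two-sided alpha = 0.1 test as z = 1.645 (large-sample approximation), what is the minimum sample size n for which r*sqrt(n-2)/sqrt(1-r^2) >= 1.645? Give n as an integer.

8

r√(n−2)/√(1−r²) ≥ 1.645  ⇔  n−2 ≥ (1.645)²·(1−r²)/r²
(1−r²)/r² = (1−0.3136)/0.3136 = 2.1888
n ≥ 2 + 2.706025·2.1888 = 2 + 5.9229 = 7.9229
⌈7.9229⌉ = 8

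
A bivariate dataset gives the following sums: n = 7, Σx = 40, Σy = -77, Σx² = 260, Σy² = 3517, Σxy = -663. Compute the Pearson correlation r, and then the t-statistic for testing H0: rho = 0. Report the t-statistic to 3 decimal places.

S_xy = nΣxy − ΣxΣy = 7·(-663) − 40·(-77) = -4641 − (-3080) = -1561
S_xx = nΣx² − (Σx)² = 7·260 − 40² = 1820 − 1600 = 220
S_yy = nΣy² − (Σy)² = 7·3517 − (-77)² = 24619 − 5929 = 18690
r = S_xy / √(S_xx·S_yy) = -1561 / √(220·18690) = -1561 / √4111800 = -1561 / 2027.7574 = -0.7698
t = r·√(n−2)/√(1−r²) = -0.7698·√5 / √(1−0.592592) = -1.721325 / 0.638285 = -2.697

-2.697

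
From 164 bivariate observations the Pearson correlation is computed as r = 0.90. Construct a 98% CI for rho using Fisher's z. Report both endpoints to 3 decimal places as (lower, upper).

Fisher z: z_r = atanh(r) = ½·ln((1+0.90)/(1−0.90)) = 1.472219
SE(z) = 1/√(n−3) = 1/√161 = 0.078811
98% ⇒ z* = 2.326; margin = 2.326·0.078811 = 0.183314
CI on z-scale: (1.288905, 1.655533)
Back-transform: tanh(1.288905) = 0.858839, tanh(1.655533) = 0.929613

(0.859, 0.930)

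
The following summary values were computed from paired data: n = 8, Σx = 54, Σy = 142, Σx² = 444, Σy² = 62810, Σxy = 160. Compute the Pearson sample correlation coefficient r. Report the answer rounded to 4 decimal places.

-0.3647

Numerator: nΣxy − (Σx)(Σy) = 8·160 − (54)(142) = -6388
Denominator: √[(nΣx²−(Σx)²)(nΣy²−(Σy)²)]
  nΣx²−(Σx)² = 8·444 − 2916 = 636;  nΣy²−(Σy)² = 8·62810 − 20164 = 482316
  √(636·482316) = √306752976 = 17514.3648
r = -6388 / 17514.3648 = -0.3647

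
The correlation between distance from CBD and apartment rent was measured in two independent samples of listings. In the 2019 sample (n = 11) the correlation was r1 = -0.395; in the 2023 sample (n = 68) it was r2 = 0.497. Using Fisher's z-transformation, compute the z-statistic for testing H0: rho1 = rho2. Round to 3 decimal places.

-2.570

z1 = atanh(-0.395) = -0.417711,  z2 = atanh(0.497) = 0.545314
SE = √(1/(n1−3) + 1/(n2−3)) = √(1/8 + 1/65) = √(0.1250000 + 0.0153846) = √0.1403846 = 0.374679
z = (z1 − z2)/SE = (-0.417711 − 0.545314) / 0.374679 = -0.963025 / 0.374679 = -2.570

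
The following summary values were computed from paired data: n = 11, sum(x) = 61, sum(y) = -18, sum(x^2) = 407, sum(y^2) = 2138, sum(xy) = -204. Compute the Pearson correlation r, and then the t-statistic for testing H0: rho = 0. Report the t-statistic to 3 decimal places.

-0.854

Numerator: nΣxy − (Σx)(Σy) = 11·(-204) − (61)(-18) = -1146
Denominator: √[(nΣx²−(Σx)²)(nΣy²−(Σy)²)]
  nΣx²−(Σx)² = 11·407 − 3721 = 756;  nΣy²−(Σy)² = 11·2138 − 324 = 23194
  √(756·23194) = √17534664 = 4187.4412
r = -1146 / 4187.4412 = -0.2737
t = r·√(n−2)/√(1−r²) = -0.2737·√9 / √(1−0.074912) = -0.821100 / 0.961815 = -0.854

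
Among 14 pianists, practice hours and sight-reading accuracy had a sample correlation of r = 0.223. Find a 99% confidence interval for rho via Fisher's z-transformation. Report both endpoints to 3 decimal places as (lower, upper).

Fisher z: z_r = atanh(r) = ½·ln((1+0.223)/(1−0.223)) = 0.226811
SE(z) = 1/√(n−3) = 1/√11 = 0.301511
99% ⇒ z* = 2.576; margin = 2.576·0.301511 = 0.776692
CI on z-scale: (-0.549881, 1.003503)
Back-transform: tanh(-0.549881) = -0.500431, tanh(1.003503) = 0.763061

(-0.500, 0.763)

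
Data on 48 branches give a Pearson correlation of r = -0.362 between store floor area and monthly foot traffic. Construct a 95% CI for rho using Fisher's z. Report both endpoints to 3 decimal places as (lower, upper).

Fisher z: z_r = atanh(r) = ½·ln((1+(-0.362))/(1−(-0.362))) = -0.379186
SE(z) = 1/√(n−3) = 1/√45 = 0.149071
95% ⇒ z* = 1.960; margin = 1.960·0.149071 = 0.292179
CI on z-scale: (-0.671365, -0.087007)
Back-transform: tanh(-0.671365) = -0.585877, tanh(-0.087007) = -0.086788

(-0.586, -0.087)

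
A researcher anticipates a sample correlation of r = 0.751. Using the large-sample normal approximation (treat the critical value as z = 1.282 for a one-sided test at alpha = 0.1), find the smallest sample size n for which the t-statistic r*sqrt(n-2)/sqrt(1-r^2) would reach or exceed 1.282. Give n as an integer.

4

Need r·√(n−2)/√(1−r²) ≥ 1.282
√(n−2) ≥ 1.282·√(1−0.564001) / 0.751 = 1.282·0.660302 / 0.751 = 1.1272
n−2 ≥ 1.2706  ⇒  n ≥ 3.2706
Smallest integer n = 4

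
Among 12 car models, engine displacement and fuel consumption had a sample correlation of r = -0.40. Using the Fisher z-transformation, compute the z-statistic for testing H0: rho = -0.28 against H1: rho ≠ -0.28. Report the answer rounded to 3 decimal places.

z_r = atanh(-0.40) = -0.423649,  z_0 = atanh(-0.28) = -0.287682
SE = 1/√(n−3) = 1/√9 = 0.333333
z = (z_r − z_0)/SE = (-0.423649 − (-0.287682)) / 0.333333 = -0.135967 / 0.333333 = -0.408

-0.408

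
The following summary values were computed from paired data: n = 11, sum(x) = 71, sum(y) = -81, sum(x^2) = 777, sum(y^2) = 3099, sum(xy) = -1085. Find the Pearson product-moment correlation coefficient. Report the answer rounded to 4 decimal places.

-0.6295

Numerator: nΣxy − (Σx)(Σy) = 11·(-1085) − (71)(-81) = -6184
Denominator: √[(nΣx²−(Σx)²)(nΣy²−(Σy)²)]
  nΣx²−(Σx)² = 11·777 − 5041 = 3506;  nΣy²−(Σy)² = 11·3099 − 6561 = 27528
  √(3506·27528) = √96513168 = 9824.1116
r = -6184 / 9824.1116 = -0.6295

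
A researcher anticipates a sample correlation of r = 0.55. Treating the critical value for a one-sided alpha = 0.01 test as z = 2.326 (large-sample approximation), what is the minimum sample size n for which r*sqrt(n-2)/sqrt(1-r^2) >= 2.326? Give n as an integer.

r√(n−2)/√(1−r²) ≥ 2.326  ⇔  n−2 ≥ (2.326)²·(1−r²)/r²
(1−r²)/r² = (1−0.3025)/0.3025 = 2.3058
n ≥ 2 + 5.410276·2.3058 = 2 + 12.4750 = 14.4750
⌈14.4750⌉ = 15

15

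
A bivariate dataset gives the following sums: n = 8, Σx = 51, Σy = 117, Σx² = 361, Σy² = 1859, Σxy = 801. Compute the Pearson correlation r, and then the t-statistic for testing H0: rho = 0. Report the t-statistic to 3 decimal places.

2.836

Numerator: nΣxy − (Σx)(Σy) = 8·801 − (51)(117) = 441
Denominator: √[(nΣx²−(Σx)²)(nΣy²−(Σy)²)]
  nΣx²−(Σx)² = 8·361 − 2601 = 287;  nΣy²−(Σy)² = 8·1859 − 13689 = 1183
  √(287·1183) = √339521 = 582.6843
r = 441 / 582.6843 = 0.7568
t = r·√(n−2)/√(1−r²) = 0.7568·√6 / √(1−0.572746) = 1.853774 / 0.653647 = 2.836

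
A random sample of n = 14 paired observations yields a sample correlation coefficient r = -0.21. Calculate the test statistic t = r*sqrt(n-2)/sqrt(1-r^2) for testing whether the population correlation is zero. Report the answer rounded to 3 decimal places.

t = r·√(n−2) / √(1−r²) with r = -0.21, n = 14
  = -0.21·√12 / √(1 − 0.0441)
  = -0.21·3.464102 / 0.977701
  = -0.727461 / 0.977701 = -0.744

-0.744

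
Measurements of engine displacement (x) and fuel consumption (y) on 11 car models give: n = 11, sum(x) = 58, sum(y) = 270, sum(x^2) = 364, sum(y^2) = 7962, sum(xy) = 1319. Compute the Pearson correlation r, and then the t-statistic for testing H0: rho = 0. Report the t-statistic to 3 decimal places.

-1.215

Numerator: nΣxy − (Σx)(Σy) = 11·1319 − (58)(270) = -1151
Denominator: √[(nΣx²−(Σx)²)(nΣy²−(Σy)²)]
  nΣx²−(Σx)² = 11·364 − 3364 = 640;  nΣy²−(Σy)² = 11·7962 − 72900 = 14682
  √(640·14682) = √9396480 = 3065.3678
r = -1151 / 3065.3678 = -0.3755
t = r·√(n−2)/√(1−r²) = -0.3755·√9 / √(1−0.141000) = -1.126500 / 0.926823 = -1.215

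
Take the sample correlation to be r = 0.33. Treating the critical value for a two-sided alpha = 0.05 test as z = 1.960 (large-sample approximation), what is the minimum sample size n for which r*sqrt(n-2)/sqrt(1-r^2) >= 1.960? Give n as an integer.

34

r√(n−2)/√(1−r²) ≥ 1.960  ⇔  n−2 ≥ (1.960)²·(1−r²)/r²
(1−r²)/r² = (1−0.1089)/0.1089 = 8.1827
n ≥ 2 + 3.8416·8.1827 = 2 + 31.4347 = 33.4347
⌈33.4347⌉ = 34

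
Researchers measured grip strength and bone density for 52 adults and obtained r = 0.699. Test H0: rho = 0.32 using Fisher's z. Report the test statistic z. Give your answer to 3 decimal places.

3.736

z_r = atanh(0.699) = 0.865342,  z_0 = atanh(0.32) = 0.331647
SE = 1/√(n−3) = 1/√49 = 0.142857
z = (z_r − z_0)/SE = (0.865342 − 0.331647) / 0.142857 = 0.533695 / 0.142857 = 3.736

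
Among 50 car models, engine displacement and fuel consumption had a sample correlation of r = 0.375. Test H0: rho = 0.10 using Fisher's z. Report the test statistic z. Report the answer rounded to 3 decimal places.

Fisher z: atanh(0.375) = 0.394229, atanh(0.10) = 0.100335
z = (z_r − z_0)·√(n−3) = (0.394229 − 0.100335)·√47 = 0.293894 · 6.855655 = 2.015

2.015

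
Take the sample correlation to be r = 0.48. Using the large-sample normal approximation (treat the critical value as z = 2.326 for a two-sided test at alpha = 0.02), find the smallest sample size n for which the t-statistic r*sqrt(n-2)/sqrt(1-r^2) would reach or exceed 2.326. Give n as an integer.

21

Need r·√(n−2)/√(1−r²) ≥ 2.326
√(n−2) ≥ 2.326·√(1−0.2304) / 0.48 = 2.326·0.877268 / 0.48 = 4.2511
n−2 ≥ 18.0719  ⇒  n ≥ 20.0719
Smallest integer n = 21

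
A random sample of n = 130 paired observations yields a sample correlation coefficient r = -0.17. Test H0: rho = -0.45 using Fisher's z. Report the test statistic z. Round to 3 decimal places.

Fisher z: atanh(-0.17) = -0.171667, atanh(-0.45) = -0.484700
z = (z_r − z_0)·√(n−3) = (-0.171667 − (-0.484700))·√127 = 0.313033 · 11.269428 = 3.528

3.528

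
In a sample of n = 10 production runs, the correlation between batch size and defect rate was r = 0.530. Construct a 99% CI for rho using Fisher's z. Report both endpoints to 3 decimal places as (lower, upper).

(-0.366, 0.916)

Fisher z: z_r = atanh(r) = ½·ln((1+0.530)/(1−0.530)) = 0.590145
SE(z) = 1/√(n−3) = 1/√7 = 0.377964
99% ⇒ z* = 2.576; margin = 2.576·0.377964 = 0.973635
CI on z-scale: (-0.383490, 1.563780)
Back-transform: tanh(-0.383490) = -0.365734, tanh(1.563780) = 0.916031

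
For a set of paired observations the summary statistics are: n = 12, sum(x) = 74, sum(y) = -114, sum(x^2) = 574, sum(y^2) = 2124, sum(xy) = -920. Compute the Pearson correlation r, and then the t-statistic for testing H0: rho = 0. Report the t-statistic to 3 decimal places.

-2.499

Numerator: nΣxy − (Σx)(Σy) = 12·(-920) − (74)(-114) = -2604
Denominator: √[(nΣx²−(Σx)²)(nΣy²−(Σy)²)]
  nΣx²−(Σx)² = 12·574 − 5476 = 1412;  nΣy²−(Σy)² = 12·2124 − 12996 = 12492
  √(1412·12492) = √17638704 = 4199.8457
r = -2604 / 4199.8457 = -0.6200
t = r·√(n−2)/√(1−r²) = -0.6200·√10 / √(1−0.384400) = -1.960612 / 0.784602 = -2.499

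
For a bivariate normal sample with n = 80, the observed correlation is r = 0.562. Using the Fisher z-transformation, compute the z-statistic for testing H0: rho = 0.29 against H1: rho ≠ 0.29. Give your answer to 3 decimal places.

Fisher z: atanh(0.562) = 0.635752, atanh(0.29) = 0.298566
z = (z_r − z_0)·√(n−3) = (0.635752 − 0.298566)·√77 = 0.337186 · 8.774964 = 2.959

2.959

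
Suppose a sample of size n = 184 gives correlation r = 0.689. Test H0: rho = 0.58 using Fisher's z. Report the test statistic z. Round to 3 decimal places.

2.470

z_r = atanh(0.689) = 0.846050,  z_0 = atanh(0.58) = 0.662463
SE = 1/√(n−3) = 1/√181 = 0.074329
z = (z_r − z_0)/SE = (0.846050 − 0.662463) / 0.074329 = 0.183587 / 0.074329 = 2.470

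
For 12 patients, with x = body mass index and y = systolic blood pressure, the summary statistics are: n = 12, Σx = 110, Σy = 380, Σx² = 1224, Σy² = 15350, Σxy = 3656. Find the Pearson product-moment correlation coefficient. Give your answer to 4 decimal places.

0.2042

S_xy = nΣxy − ΣxΣy = 12·3656 − 110·380 = 43872 − 41800 = 2072
S_xx = nΣx² − (Σx)² = 12·1224 − 110² = 14688 − 12100 = 2588
S_yy = nΣy² − (Σy)² = 12·15350 − 380² = 184200 − 144400 = 39800
r = S_xy / √(S_xx·S_yy) = 2072 / √(2588·39800) = 2072 / √103002400 = 2072 / 10149.0098 = 0.2042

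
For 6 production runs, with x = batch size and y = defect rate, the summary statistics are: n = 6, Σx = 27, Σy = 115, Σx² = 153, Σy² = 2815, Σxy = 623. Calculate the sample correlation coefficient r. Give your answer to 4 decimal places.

0.7606

Numerator: nΣxy − (Σx)(Σy) = 6·623 − (27)(115) = 633
Denominator: √[(nΣx²−(Σx)²)(nΣy²−(Σy)²)]
  nΣx²−(Σx)² = 6·153 − 729 = 189;  nΣy²−(Σy)² = 6·2815 − 13225 = 3665
  √(189·3665) = √692685 = 832.2770
r = 633 / 832.2770 = 0.7606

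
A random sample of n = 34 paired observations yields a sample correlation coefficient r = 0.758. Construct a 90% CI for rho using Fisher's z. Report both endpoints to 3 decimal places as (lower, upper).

z_r = atanh(0.758) = 0.991497;  SE = 1/√(n−3) = 1/√31 = 0.179605
z-limits: 0.991497 ± 1.645·0.179605 = 0.991497 ± 0.295450 = [0.696047, 1.286947]
ρ-limits: (tanh 0.696047, tanh 1.286947) = (0.602, 0.858)

(0.602, 0.858)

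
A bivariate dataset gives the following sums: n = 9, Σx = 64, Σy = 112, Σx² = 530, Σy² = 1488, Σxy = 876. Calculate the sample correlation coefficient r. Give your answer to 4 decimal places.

0.9471

S_xy = nΣxy − ΣxΣy = 9·876 − 64·112 = 7884 − 7168 = 716
S_xx = nΣx² − (Σx)² = 9·530 − 64² = 4770 − 4096 = 674
S_yy = nΣy² − (Σy)² = 9·1488 − 112² = 13392 − 12544 = 848
r = S_xy / √(S_xx·S_yy) = 716 / √(674·848) = 716 / √571552 = 716 / 756.0106 = 0.9471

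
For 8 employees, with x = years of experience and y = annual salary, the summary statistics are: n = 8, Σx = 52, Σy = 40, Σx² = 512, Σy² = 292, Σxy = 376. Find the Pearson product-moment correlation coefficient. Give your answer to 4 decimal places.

Numerator: nΣxy − (Σx)(Σy) = 8·376 − (52)(40) = 928
Denominator: √[(nΣx²−(Σx)²)(nΣy²−(Σy)²)]
  nΣx²−(Σx)² = 8·512 − 2704 = 1392;  nΣy²−(Σy)² = 8·292 − 1600 = 736
  √(1392·736) = √1024512 = 1012.1818
r = 928 / 1012.1818 = 0.9168

0.9168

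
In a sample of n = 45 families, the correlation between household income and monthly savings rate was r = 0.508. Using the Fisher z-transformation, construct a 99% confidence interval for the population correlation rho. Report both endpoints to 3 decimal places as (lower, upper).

Fisher z: z_r = atanh(r) = ½·ln((1+0.508)/(1−0.508)) = 0.560030
SE(z) = 1/√(n−3) = 1/√42 = 0.154303
99% ⇒ z* = 2.576; margin = 2.576·0.154303 = 0.397485
CI on z-scale: (0.162545, 0.957515)
Back-transform: tanh(0.162545) = 0.161128, tanh(0.957515) = 0.743166

(0.161, 0.743)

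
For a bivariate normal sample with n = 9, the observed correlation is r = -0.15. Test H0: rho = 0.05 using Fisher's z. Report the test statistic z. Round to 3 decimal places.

-0.493

z_r = atanh(-0.15) = -0.151140,  z_0 = atanh(0.05) = 0.050042
SE = 1/√(n−3) = 1/√6 = 0.408248
z = (z_r − z_0)/SE = (-0.151140 − 0.050042) / 0.408248 = -0.201182 / 0.408248 = -0.493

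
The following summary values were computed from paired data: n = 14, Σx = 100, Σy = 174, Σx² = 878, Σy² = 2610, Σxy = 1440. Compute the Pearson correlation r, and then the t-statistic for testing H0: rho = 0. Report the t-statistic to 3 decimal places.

3.683

Numerator: nΣxy − (Σx)(Σy) = 14·1440 − (100)(174) = 2760
Denominator: √[(nΣx²−(Σx)²)(nΣy²−(Σy)²)]
  nΣx²−(Σx)² = 14·878 − 10000 = 2292;  nΣy²−(Σy)² = 14·2610 − 30276 = 6264
  √(2292·6264) = √14357088 = 3789.0748
r = 2760 / 3789.0748 = 0.7284
t = r·√(n−2)/√(1−r²) = 0.7284·√12 / √(1−0.530567) = 2.523252 / 0.685152 = 3.683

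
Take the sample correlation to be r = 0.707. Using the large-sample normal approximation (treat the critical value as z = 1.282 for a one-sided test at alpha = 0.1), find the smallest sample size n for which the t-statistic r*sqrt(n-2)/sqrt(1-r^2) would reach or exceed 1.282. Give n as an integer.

4

r√(n−2)/√(1−r²) ≥ 1.282  ⇔  n−2 ≥ (1.282)²·(1−r²)/r²
(1−r²)/r² = (1−0.499849)/0.499849 = 1.0006
n ≥ 2 + 1.643524·1.0006 = 2 + 1.6445 = 3.6445
⌈3.6445⌉ = 4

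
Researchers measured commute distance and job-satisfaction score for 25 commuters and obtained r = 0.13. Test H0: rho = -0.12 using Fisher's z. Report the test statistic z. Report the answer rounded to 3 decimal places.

z_r = atanh(0.13) = 0.130740,  z_0 = atanh(-0.12) = -0.120581
SE = 1/√(n−3) = 1/√22 = 0.213201
z = (z_r − z_0)/SE = (0.130740 − (-0.120581)) / 0.213201 = 0.251321 / 0.213201 = 1.179

1.179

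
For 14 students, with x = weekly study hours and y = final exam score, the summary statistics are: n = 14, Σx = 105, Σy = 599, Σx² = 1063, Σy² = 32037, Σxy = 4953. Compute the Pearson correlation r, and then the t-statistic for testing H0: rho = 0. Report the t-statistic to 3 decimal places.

1.280

S_xy = nΣxy − ΣxΣy = 14·4953 − 105·599 = 69342 − 62895 = 6447
S_xx = nΣx² − (Σx)² = 14·1063 − 105² = 14882 − 11025 = 3857
S_yy = nΣy² − (Σy)² = 14·32037 − 599² = 448518 − 358801 = 89717
r = S_xy / √(S_xx·S_yy) = 6447 / √(3857·89717) = 6447 / √346038469 = 6447 / 18602.1093 = 0.3466
t = r·√(n−2)/√(1−r²) = 0.3466·√12 / √(1−0.120132) = 1.200658 / 0.938013 = 1.280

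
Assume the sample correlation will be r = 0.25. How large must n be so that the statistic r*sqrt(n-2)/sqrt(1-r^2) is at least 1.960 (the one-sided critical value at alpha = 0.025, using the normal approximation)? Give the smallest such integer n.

Need r·√(n−2)/√(1−r²) ≥ 1.960
√(n−2) ≥ 1.960·√(1−0.0625) / 0.25 = 1.960·0.968246 / 0.25 = 7.5910
n−2 ≥ 57.6233  ⇒  n ≥ 59.6233
Smallest integer n = 60

60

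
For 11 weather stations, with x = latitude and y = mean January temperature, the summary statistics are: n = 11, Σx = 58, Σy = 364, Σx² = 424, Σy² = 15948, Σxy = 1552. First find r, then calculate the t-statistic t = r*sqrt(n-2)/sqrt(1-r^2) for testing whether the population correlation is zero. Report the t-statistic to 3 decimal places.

Numerator: nΣxy − (Σx)(Σy) = 11·1552 − (58)(364) = -4040
Denominator: √[(nΣx²−(Σx)²)(nΣy²−(Σy)²)]
  nΣx²−(Σx)² = 11·424 − 3364 = 1300;  nΣy²−(Σy)² = 11·15948 − 132496 = 42932
  √(1300·42932) = √55811600 = 7470.7162
r = -4040 / 7470.7162 = -0.5408
t = r·√(n−2)/√(1−r²) = -0.5408·√9 / √(1−0.292465) = -1.622400 / 0.841151 = -1.929

-1.929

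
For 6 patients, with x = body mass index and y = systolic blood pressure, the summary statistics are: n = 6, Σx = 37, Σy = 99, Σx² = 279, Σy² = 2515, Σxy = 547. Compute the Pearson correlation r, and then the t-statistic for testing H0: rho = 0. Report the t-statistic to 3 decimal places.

S_xy = nΣxy − ΣxΣy = 6·547 − 37·99 = 3282 − 3663 = -381
S_xx = nΣx² − (Σx)² = 6·279 − 37² = 1674 − 1369 = 305
S_yy = nΣy² − (Σy)² = 6·2515 − 99² = 15090 − 9801 = 5289
r = S_xy / √(S_xx·S_yy) = -381 / √(305·5289) = -381 / √1613145 = -381 / 1270.0965 = -0.3000
t = r·√(n−2)/√(1−r²) = -0.3000·√4 / √(1−0.090000) = -0.600000 / 0.953939 = -0.629

-0.629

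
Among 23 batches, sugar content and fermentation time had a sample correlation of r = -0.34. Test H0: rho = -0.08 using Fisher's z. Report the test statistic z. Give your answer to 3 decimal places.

-1.225

z_r = atanh(-0.34) = -0.354093,  z_0 = atanh(-0.08) = -0.080171
SE = 1/√(n−3) = 1/√20 = 0.223607
z = (z_r − z_0)/SE = (-0.354093 − (-0.080171)) / 0.223607 = -0.273922 / 0.223607 = -1.225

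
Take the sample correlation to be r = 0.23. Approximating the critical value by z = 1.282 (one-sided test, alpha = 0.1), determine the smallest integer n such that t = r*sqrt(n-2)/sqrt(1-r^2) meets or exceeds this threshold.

32

r√(n−2)/√(1−r²) ≥ 1.282  ⇔  n−2 ≥ (1.282)²·(1−r²)/r²
(1−r²)/r² = (1−0.0529)/0.0529 = 17.9036
n ≥ 2 + 1.643524·17.9036 = 2 + 29.4250 = 31.4250
⌈31.4250⌉ = 32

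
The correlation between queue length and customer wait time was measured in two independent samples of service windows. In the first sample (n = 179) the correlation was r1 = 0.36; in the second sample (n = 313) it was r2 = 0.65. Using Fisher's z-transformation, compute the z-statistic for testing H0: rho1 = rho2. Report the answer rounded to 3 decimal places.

Fisher z-transforms: z1 = atanh(0.36) = 0.376886, z2 = atanh(0.65) = 0.775299; difference d = -0.398413
Var(d) = 1/176 + 1/310 = 0.0056818 + 0.0032258 = 0.0089076
z = d/√Var(d) = -0.398413 / √0.0089076 = -0.398413 / 0.094380 = -4.221

-4.221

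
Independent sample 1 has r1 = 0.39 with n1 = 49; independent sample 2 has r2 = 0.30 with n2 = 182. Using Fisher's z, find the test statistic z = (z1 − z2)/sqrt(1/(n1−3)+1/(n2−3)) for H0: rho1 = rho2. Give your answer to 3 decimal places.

0.619

z1 = atanh(0.39) = 0.411800,  z2 = atanh(0.30) = 0.309520
SE = √(1/(n1−3) + 1/(n2−3)) = √(1/46 + 1/179) = √(0.0217391 + 0.0055866) = √0.0273257 = 0.165305
z = (z1 − z2)/SE = (0.411800 − 0.309520) / 0.165305 = 0.102280 / 0.165305 = 0.619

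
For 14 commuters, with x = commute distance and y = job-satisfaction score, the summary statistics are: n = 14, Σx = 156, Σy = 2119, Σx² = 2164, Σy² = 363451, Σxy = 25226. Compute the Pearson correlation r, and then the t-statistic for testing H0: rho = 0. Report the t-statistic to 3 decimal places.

Numerator: nΣxy − (Σx)(Σy) = 14·25226 − (156)(2119) = 22600
Denominator: √[(nΣx²−(Σx)²)(nΣy²−(Σy)²)]
  nΣx²−(Σx)² = 14·2164 − 24336 = 5960;  nΣy²−(Σy)² = 14·363451 − 4490161 = 598153
  √(5960·598153) = √3564991880 = 59707.5530
r = 22600 / 59707.5530 = 0.3785
t = r·√(n−2)/√(1−r²) = 0.3785·√12 / √(1−0.143262) = 1.311162 / 0.925601 = 1.417

1.417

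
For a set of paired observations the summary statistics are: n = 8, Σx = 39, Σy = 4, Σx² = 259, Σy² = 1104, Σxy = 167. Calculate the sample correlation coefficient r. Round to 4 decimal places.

0.5354

S_xy = nΣxy − ΣxΣy = 8·167 − 39·4 = 1336 − 156 = 1180
S_xx = nΣx² − (Σx)² = 8·259 − 39² = 2072 − 1521 = 551
S_yy = nΣy² − (Σy)² = 8·1104 − 4² = 8832 − 16 = 8816
r = S_xy / √(S_xx·S_yy) = 1180 / √(551·8816) = 1180 / √4857616 = 1180 / 2204.0000 = 0.5354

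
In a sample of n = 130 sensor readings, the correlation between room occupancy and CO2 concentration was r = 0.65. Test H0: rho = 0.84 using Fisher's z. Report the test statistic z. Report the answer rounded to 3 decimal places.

-5.025

z_r = atanh(0.65) = 0.775299,  z_0 = atanh(0.84) = 1.221174
SE = 1/√(n−3) = 1/√127 = 0.088736
z = (z_r − z_0)/SE = (0.775299 − 1.221174) / 0.088736 = -0.445875 / 0.088736 = -5.025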